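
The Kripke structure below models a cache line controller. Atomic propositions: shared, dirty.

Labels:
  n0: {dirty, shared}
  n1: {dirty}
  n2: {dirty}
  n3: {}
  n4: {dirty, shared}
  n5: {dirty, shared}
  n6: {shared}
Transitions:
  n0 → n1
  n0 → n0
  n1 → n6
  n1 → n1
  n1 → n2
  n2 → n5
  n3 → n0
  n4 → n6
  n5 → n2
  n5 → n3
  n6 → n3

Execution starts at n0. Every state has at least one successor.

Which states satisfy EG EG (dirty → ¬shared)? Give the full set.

{n1}

States satisfying EG (dirty → ¬shared): {n1}.
States satisfying EG EG (dirty → ¬shared): {n1}.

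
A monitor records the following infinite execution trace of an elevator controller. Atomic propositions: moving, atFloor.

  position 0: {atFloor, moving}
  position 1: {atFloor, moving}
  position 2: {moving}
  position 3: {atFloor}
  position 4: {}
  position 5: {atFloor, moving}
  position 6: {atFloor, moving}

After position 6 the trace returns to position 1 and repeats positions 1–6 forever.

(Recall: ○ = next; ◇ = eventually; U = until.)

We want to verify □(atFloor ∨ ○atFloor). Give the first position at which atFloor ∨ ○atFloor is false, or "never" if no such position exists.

never

atFloor ∨ ○atFloor holds at every position 0..6, and those are all the positions the trace ever visits, so the invariant □(atFloor ∨ ○atFloor) is never violated.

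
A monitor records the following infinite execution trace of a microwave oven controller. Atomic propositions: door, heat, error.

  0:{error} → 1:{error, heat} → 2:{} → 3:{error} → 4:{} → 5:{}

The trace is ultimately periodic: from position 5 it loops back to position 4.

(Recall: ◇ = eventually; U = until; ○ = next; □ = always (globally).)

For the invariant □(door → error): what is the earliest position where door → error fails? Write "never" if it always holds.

door → error holds at every position 0..5, and those are all the positions the trace ever visits, so the invariant □(door → error) is never violated.

never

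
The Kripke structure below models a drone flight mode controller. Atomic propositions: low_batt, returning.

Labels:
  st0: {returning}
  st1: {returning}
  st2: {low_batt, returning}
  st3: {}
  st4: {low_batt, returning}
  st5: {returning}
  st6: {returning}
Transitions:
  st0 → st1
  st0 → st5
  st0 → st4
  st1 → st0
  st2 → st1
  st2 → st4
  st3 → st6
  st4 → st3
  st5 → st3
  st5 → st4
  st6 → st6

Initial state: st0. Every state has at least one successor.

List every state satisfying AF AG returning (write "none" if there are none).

States satisfying AG returning: {st6}.
States satisfying AF AG returning: {st3, st4, st5, st6}.

{st3, st4, st5, st6}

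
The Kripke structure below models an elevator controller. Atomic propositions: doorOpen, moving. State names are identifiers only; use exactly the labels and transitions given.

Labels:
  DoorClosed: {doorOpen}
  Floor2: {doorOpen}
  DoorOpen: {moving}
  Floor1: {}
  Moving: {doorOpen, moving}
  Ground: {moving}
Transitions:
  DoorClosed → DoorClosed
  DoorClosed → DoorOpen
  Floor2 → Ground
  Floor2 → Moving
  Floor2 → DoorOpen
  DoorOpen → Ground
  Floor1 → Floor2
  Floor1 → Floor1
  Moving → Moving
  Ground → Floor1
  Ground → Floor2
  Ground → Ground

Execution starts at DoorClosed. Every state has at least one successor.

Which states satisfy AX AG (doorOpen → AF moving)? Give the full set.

{Floor2, DoorOpen, Floor1, Moving, Ground}

States satisfying AG (doorOpen → AF moving): {Floor2, DoorOpen, Floor1, Moving, Ground}.
States satisfying AX AG (doorOpen → AF moving): {Floor2, DoorOpen, Floor1, Moving, Ground}.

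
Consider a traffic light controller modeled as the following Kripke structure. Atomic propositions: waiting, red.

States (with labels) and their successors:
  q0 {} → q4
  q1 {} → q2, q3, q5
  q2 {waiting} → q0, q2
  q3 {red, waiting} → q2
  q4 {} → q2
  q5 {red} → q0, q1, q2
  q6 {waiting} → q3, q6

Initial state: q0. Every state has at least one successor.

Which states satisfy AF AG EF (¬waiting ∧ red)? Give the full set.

States satisfying AG EF (¬waiting ∧ red): ∅.
States satisfying AF AG EF (¬waiting ∧ red): ∅.

none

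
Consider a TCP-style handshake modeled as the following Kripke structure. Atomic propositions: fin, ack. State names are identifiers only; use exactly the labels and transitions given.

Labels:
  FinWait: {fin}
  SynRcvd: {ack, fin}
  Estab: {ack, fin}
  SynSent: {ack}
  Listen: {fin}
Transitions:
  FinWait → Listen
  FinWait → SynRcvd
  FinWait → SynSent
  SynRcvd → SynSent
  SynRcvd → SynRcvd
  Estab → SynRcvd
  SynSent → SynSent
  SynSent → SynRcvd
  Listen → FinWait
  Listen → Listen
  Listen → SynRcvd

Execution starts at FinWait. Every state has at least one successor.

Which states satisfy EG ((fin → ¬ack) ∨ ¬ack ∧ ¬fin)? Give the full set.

{FinWait, SynSent, Listen}

States satisfying (fin → ¬ack) ∨ ¬ack ∧ ¬fin: {FinWait, SynSent, Listen}.
States satisfying EG ((fin → ¬ack) ∨ ¬ack ∧ ¬fin): {FinWait, SynSent, Listen}.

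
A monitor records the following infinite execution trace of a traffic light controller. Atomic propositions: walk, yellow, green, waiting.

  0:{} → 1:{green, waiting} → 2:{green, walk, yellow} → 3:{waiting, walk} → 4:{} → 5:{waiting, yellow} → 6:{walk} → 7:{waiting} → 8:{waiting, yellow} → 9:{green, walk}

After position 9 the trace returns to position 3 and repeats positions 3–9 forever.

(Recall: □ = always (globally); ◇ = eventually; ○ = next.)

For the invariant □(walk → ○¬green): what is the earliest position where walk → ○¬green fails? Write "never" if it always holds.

walk → ○¬green holds at every position 0..9, and those are all the positions the trace ever visits, so the invariant □(walk → ○¬green) is never violated.

never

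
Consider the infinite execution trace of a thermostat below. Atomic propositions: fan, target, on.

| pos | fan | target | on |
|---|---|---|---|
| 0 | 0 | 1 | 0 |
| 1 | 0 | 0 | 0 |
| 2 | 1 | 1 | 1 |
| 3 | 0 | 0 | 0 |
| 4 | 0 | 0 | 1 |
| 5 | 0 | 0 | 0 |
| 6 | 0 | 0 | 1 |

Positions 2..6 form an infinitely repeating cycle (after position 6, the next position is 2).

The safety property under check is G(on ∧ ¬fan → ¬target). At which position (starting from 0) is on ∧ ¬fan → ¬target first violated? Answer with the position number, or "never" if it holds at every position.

on ∧ ¬fan → ¬target holds at every position 0..6, and those are all the positions the trace ever visits, so the invariant G(on ∧ ¬fan → ¬target) is never violated.

never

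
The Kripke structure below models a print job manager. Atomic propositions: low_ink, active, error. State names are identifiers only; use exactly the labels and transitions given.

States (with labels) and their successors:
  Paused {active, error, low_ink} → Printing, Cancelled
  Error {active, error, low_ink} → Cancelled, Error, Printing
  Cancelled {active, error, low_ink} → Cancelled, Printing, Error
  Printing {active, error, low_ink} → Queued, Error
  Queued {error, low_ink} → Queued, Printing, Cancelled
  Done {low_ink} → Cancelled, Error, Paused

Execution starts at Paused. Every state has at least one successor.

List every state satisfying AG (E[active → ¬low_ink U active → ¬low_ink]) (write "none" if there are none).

States satisfying E[active → ¬low_ink U active → ¬low_ink]: {Queued, Done}.
States satisfying AG (E[active → ¬low_ink U active → ¬low_ink]): ∅.

none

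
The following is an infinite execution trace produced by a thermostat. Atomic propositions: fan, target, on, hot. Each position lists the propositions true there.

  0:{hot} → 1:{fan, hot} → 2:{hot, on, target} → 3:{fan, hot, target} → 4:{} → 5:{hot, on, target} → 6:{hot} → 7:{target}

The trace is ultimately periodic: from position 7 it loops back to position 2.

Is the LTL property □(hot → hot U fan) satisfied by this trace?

Does not hold

hot → hot U fan must hold at every position from 0 onward. It fails at position 5, so □(hot → hot U fan) is false.
Positions where hot holds: 0, 1, 2, 3, 5, 6.
Check hot U fan at each: 0→ok, 1→ok, 2→ok, 3→ok, 5→fails, 6→fails.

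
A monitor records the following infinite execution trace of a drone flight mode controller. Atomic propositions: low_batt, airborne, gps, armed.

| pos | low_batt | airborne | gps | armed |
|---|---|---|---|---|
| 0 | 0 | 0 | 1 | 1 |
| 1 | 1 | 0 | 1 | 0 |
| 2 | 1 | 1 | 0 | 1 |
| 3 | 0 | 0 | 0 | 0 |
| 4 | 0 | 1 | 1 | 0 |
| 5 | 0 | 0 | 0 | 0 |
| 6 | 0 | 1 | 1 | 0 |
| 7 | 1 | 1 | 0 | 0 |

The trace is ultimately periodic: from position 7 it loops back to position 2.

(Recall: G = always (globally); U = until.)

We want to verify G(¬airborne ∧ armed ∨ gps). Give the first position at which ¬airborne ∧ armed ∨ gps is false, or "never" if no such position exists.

Check ¬airborne ∧ armed ∨ gps at each position in order: 0 ✓, 1 ✓.
At position 2 the labels are {airborne, armed, low_batt}, so ¬airborne ∧ armed ∨ gps is false there. This is the first violation.

2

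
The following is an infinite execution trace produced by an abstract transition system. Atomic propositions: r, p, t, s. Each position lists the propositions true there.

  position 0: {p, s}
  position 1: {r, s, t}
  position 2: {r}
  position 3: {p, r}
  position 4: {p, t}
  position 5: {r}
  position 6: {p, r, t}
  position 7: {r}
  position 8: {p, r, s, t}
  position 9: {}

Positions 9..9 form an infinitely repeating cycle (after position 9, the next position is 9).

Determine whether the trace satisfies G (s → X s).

s → X s must hold at every position from 0 onward. It fails at position 1, so G (s → X s) is false.
Positions where s holds: 0, 1, 8.
Check X s at each: 0→ok, 1→fails, 8→fails.

Violated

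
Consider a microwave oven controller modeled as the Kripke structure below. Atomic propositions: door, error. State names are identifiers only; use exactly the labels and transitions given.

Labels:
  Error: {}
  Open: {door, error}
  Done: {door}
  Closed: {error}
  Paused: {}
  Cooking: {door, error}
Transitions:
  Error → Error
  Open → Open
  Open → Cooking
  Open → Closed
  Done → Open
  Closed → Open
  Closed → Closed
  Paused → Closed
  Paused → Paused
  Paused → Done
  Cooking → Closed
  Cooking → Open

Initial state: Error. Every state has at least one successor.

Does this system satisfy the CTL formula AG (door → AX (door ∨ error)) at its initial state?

Yes

States satisfying door → AX (door ∨ error): {Error, Open, Done, Closed, Paused, Cooking}.
States satisfying AG (door → AX (door ∨ error)): {Error, Open, Done, Closed, Paused, Cooking}.
Every state reachable from Error satisfies door → AX (door ∨ error).
Error ∈ Sat(AG (door → AX (door ∨ error))).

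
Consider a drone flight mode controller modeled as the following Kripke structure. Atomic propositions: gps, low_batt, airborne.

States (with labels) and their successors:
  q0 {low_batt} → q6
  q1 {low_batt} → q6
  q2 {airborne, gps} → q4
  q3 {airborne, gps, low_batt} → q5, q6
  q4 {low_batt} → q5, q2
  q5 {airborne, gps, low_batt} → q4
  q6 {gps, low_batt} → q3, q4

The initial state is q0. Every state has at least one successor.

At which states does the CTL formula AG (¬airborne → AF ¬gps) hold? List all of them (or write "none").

{q2, q4, q5}

States satisfying ¬airborne → AF ¬gps: {q0, q1, q2, q3, q4, q5}.
States satisfying AG (¬airborne → AF ¬gps): {q2, q4, q5}.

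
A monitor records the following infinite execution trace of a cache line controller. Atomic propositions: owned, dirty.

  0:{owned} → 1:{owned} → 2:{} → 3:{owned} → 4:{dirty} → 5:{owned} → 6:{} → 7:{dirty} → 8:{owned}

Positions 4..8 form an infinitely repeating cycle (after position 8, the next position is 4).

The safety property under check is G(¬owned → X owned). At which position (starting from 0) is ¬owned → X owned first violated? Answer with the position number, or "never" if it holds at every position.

6

Check ¬owned → X owned at each position in order: 0 ✓, 1 ✓, 2 ✓, 3 ✓, 4 ✓, 5 ✓.
At position 6 the labels are {} and the next position 7 has {dirty}, so ¬owned → X owned is false there. This is the first violation.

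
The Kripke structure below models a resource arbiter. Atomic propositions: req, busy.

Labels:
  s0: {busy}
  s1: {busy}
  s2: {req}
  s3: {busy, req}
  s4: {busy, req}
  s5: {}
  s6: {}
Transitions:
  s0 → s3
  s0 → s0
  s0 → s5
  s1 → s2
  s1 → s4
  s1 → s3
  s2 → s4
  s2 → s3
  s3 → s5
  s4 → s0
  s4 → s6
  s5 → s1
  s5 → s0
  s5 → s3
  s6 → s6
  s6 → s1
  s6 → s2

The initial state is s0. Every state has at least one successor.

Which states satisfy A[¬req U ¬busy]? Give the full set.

{s2, s5, s6}

States satisfying ¬req: {s0, s1, s5, s6}.
States satisfying ¬busy: {s2, s5, s6}.
States satisfying A[¬req U ¬busy]: {s2, s5, s6}.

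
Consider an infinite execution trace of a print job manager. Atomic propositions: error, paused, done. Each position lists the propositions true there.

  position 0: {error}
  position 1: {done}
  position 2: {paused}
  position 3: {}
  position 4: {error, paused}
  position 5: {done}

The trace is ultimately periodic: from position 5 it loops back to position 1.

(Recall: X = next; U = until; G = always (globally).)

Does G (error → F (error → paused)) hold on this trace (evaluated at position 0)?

error → F (error → paused) holds at every position 0..5, and those are all positions ever visited, so G (error → F (error → paused)) holds.
Positions where error holds: 0, 4.
Check F (error → paused) at each: 0→ok, 4→ok.

Yes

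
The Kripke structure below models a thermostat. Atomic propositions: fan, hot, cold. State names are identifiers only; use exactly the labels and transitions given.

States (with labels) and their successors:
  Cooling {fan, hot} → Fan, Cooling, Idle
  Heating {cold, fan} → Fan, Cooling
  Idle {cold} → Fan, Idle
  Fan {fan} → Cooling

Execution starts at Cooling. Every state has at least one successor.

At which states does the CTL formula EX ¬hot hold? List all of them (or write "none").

States satisfying ¬hot: {Heating, Idle, Fan}.
States satisfying EX ¬hot: {Cooling, Heating, Idle}.

{Cooling, Heating, Idle}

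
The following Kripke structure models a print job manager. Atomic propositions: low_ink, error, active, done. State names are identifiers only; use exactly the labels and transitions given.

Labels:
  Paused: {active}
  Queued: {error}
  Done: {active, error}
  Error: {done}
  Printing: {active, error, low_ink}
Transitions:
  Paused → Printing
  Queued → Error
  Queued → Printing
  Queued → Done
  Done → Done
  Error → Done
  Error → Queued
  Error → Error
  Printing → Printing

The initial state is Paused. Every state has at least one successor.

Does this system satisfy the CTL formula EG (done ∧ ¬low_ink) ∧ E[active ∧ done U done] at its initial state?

States satisfying done ∧ ¬low_ink: {Error}.
States satisfying EG (done ∧ ¬low_ink): {Error}.
States satisfying active ∧ done: ∅.
States satisfying done: {Error}.
States satisfying E[active ∧ done U done]: {Error}.
States satisfying EG (done ∧ ¬low_ink) ∧ E[active ∧ done U done]: {Error}.
Paused ∉ Sat(EG (done ∧ ¬low_ink) ∧ E[active ∧ done U done]).

Does not hold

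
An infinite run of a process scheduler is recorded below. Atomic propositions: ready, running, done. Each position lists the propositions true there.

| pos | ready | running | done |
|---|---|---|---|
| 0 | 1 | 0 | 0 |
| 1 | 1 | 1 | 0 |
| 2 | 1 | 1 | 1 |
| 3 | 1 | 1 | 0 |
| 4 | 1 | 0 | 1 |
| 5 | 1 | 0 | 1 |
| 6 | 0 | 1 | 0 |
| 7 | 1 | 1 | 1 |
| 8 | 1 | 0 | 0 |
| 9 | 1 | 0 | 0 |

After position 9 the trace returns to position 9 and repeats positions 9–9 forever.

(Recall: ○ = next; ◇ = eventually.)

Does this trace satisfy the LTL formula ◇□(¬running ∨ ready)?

Satisfied

□(¬running ∨ ready) holds at position 7, which is reachable from 0, so ◇□(¬running ∨ ready) holds.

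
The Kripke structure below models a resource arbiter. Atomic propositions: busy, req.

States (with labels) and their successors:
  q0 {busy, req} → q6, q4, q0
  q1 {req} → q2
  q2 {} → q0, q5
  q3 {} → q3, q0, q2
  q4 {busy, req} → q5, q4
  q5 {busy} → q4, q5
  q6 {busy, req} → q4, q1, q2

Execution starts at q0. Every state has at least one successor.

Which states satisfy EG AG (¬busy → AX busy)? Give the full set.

States satisfying AG (¬busy → AX busy): {q4, q5}.
States satisfying EG AG (¬busy → AX busy): {q4, q5}.

{q4, q5}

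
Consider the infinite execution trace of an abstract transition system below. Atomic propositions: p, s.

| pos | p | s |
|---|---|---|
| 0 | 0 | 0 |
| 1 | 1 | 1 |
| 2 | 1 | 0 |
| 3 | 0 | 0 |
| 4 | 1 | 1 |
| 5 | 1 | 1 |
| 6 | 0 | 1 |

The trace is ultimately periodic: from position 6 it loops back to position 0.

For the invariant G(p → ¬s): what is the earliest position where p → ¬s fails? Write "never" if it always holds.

Check p → ¬s at each position in order: 0 ✓.
At position 1 the labels are {p, s}, so p → ¬s is false there. This is the first violation.

1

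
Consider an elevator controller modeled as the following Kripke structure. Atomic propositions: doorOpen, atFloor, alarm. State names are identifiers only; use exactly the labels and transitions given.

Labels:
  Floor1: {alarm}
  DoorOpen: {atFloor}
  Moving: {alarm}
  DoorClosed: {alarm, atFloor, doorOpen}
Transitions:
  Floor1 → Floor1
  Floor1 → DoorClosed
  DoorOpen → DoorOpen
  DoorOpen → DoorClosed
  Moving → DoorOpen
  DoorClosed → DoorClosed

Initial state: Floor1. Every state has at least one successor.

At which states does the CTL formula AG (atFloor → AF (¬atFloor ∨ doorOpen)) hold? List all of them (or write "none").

{Floor1, DoorClosed}

States satisfying atFloor → AF (¬atFloor ∨ doorOpen): {Floor1, Moving, DoorClosed}.
States satisfying AG (atFloor → AF (¬atFloor ∨ doorOpen)): {Floor1, DoorClosed}.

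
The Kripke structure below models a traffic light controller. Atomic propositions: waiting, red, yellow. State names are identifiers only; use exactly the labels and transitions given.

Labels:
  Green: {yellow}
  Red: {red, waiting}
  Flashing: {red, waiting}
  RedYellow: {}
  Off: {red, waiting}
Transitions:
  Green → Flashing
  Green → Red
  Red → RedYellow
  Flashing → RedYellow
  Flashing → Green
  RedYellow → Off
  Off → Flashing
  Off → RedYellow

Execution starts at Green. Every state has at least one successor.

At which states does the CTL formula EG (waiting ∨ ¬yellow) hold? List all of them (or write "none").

{Red, Flashing, RedYellow, Off}

States satisfying waiting ∨ ¬yellow: {Red, Flashing, RedYellow, Off}.
States satisfying EG (waiting ∨ ¬yellow): {Red, Flashing, RedYellow, Off}.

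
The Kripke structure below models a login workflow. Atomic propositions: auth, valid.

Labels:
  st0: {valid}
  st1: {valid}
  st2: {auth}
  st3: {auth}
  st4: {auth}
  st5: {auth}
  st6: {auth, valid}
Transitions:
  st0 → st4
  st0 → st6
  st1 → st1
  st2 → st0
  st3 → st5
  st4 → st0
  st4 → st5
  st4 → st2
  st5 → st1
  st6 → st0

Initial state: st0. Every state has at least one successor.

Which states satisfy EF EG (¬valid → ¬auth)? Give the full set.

States satisfying EG (¬valid → ¬auth): {st0, st1, st6}.
States satisfying EF EG (¬valid → ¬auth): {st0, st1, st2, st3, st4, st5, st6}.

{st0, st1, st2, st3, st4, st5, st6}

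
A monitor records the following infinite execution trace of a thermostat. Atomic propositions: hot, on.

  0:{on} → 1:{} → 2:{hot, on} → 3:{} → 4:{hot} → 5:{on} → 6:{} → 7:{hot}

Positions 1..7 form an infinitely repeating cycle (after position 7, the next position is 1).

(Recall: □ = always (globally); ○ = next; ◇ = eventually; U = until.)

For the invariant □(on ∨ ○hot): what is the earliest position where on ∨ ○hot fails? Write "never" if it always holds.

Check on ∨ ○hot at each position in order: 0 ✓, 1 ✓, 2 ✓, 3 ✓.
At position 4 the labels are {hot} and the next position 5 has {on}, so on ∨ ○hot is false there. This is the first violation.

4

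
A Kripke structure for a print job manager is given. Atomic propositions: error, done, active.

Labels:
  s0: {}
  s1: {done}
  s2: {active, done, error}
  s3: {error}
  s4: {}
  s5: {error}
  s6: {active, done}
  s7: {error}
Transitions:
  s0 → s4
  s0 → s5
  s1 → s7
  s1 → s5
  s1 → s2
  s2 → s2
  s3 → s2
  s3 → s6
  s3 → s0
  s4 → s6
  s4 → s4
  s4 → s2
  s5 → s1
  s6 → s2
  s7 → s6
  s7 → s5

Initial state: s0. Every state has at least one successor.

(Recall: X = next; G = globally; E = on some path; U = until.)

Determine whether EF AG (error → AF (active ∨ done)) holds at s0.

States satisfying AG (error → AF (active ∨ done)): {s0, s1, s2, s4, s5, s6, s7}.
States satisfying EF AG (error → AF (active ∨ done)): {s0, s1, s2, s3, s4, s5, s6, s7}.
Some path from s0 reaches a state where AG (error → AF (active ∨ done)) holds.
s0 ∈ Sat(EF AG (error → AF (active ∨ done))).

Yes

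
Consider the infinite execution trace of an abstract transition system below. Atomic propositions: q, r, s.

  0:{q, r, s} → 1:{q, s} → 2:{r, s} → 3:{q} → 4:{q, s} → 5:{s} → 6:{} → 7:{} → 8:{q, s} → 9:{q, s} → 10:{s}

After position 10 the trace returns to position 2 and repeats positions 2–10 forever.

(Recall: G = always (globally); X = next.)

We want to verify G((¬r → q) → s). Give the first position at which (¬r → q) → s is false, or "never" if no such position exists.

3

Check (¬r → q) → s at each position in order: 0 ✓, 1 ✓, 2 ✓.
At position 3 the labels are {q}, so (¬r → q) → s is false there. This is the first violation.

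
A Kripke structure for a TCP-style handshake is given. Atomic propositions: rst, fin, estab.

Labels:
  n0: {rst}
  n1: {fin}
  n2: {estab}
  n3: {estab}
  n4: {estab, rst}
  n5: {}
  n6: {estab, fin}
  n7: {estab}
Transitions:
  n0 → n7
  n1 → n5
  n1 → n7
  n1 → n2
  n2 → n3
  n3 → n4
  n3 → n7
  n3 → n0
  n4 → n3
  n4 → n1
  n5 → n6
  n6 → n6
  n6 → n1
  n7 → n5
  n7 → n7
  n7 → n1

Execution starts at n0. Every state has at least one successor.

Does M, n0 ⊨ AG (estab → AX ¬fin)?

States satisfying estab → AX ¬fin: {n0, n1, n2, n3, n5}.
States satisfying AG (estab → AX ¬fin): ∅.
n4 is reachable from n0 and violates estab → AX ¬fin, so AG fails at n0.
n0 ∉ Sat(AG (estab → AX ¬fin)).

No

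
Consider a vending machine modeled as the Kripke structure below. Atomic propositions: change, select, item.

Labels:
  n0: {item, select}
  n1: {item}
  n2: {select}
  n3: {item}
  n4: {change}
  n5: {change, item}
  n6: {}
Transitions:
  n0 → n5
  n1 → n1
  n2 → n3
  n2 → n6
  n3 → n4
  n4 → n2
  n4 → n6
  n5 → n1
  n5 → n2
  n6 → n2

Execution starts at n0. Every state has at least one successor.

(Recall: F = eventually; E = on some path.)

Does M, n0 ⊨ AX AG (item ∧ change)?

Does not hold

States satisfying AG (item ∧ change): ∅.
States satisfying AX AG (item ∧ change): ∅.
n0 ∉ Sat(AX AG (item ∧ change)).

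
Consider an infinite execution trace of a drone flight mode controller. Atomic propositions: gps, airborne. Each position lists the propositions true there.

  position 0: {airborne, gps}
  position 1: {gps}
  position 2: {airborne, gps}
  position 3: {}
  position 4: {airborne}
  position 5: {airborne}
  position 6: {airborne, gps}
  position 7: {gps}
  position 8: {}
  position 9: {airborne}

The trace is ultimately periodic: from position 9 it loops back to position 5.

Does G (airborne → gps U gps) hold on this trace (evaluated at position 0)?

airborne → gps U gps must hold at every position from 0 onward. It fails at position 4, so G (airborne → gps U gps) is false.
Positions where airborne holds: 0, 2, 4, 5, 6, 9.
Check gps U gps at each: 0→ok, 2→ok, 4→fails, 5→fails, 6→ok, 9→fails.

No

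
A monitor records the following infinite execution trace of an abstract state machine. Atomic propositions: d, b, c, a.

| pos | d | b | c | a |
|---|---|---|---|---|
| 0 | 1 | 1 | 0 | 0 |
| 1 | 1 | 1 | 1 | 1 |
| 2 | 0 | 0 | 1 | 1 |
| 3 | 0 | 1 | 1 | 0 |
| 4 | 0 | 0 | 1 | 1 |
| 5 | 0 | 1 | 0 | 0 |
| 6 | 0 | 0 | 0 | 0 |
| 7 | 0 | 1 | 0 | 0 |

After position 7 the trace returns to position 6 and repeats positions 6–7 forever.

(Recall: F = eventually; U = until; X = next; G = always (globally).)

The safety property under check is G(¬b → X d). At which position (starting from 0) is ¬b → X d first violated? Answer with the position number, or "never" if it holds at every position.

2

Check ¬b → X d at each position in order: 0 ✓, 1 ✓.
At position 2 the labels are {a, c} and the next position 3 has {b, c}, so ¬b → X d is false there. This is the first violation.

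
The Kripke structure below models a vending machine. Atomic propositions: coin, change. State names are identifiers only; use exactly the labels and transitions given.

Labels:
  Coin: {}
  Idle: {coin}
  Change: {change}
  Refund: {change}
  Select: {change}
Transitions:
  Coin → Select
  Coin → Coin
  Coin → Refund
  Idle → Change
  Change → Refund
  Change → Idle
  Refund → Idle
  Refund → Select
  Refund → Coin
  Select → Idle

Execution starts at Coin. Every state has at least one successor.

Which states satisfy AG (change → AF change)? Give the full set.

{Coin, Idle, Change, Refund, Select}

States satisfying change → AF change: {Coin, Idle, Change, Refund, Select}.
States satisfying AG (change → AF change): {Coin, Idle, Change, Refund, Select}.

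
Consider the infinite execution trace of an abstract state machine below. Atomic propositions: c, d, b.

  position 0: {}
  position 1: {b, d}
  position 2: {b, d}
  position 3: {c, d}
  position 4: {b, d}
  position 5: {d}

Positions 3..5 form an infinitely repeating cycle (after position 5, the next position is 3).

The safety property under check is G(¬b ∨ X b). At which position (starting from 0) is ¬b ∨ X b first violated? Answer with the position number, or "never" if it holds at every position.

2

Check ¬b ∨ X b at each position in order: 0 ✓, 1 ✓.
At position 2 the labels are {b, d} and the next position 3 has {c, d}, so ¬b ∨ X b is false there. This is the first violation.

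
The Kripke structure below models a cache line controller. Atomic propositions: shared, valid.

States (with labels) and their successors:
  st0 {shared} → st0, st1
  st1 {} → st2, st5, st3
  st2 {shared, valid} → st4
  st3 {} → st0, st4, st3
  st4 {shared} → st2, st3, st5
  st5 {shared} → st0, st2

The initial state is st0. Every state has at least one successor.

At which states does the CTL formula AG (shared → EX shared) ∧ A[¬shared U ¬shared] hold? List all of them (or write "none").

States satisfying shared → EX shared: {st0, st1, st2, st3, st4, st5}.
States satisfying AG (shared → EX shared): {st0, st1, st2, st3, st4, st5}.
States satisfying ¬shared: {st1, st3}.
States satisfying A[¬shared U ¬shared]: {st1, st3}.
States satisfying AG (shared → EX shared) ∧ A[¬shared U ¬shared]: {st1, st3}.

{st1, st3}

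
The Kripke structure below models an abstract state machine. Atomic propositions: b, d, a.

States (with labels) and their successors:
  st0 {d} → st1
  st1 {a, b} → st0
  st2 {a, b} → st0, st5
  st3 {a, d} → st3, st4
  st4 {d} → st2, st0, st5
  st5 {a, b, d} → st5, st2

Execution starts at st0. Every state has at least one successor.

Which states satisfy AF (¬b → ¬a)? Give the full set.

{st0, st1, st2, st4, st5}

States satisfying ¬b → ¬a: {st0, st1, st2, st4, st5}.
States satisfying AF (¬b → ¬a): {st0, st1, st2, st4, st5}.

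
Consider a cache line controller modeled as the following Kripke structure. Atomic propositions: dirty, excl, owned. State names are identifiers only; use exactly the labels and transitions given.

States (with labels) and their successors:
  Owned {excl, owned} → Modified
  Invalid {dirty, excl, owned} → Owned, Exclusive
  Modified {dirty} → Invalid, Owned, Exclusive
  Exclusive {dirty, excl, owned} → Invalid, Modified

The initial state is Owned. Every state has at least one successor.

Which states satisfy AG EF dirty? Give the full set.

{Owned, Invalid, Modified, Exclusive}

States satisfying EF dirty: {Owned, Invalid, Modified, Exclusive}.
States satisfying AG EF dirty: {Owned, Invalid, Modified, Exclusive}.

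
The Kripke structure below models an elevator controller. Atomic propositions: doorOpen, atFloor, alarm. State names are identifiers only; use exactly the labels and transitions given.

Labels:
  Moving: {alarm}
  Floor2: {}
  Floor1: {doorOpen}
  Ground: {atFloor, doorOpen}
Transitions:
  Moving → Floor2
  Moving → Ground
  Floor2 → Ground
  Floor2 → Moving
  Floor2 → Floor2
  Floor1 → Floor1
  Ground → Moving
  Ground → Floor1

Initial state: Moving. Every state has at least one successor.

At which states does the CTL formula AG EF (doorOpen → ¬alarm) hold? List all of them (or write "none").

{Moving, Floor2, Floor1, Ground}

States satisfying EF (doorOpen → ¬alarm): {Moving, Floor2, Floor1, Ground}.
States satisfying AG EF (doorOpen → ¬alarm): {Moving, Floor2, Floor1, Ground}.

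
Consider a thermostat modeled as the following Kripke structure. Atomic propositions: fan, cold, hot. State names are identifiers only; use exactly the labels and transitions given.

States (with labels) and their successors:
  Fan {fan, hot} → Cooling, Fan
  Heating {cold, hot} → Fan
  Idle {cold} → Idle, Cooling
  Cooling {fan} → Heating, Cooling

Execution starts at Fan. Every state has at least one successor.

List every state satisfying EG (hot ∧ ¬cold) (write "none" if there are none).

{Fan}

States satisfying hot ∧ ¬cold: {Fan}.
States satisfying EG (hot ∧ ¬cold): {Fan}.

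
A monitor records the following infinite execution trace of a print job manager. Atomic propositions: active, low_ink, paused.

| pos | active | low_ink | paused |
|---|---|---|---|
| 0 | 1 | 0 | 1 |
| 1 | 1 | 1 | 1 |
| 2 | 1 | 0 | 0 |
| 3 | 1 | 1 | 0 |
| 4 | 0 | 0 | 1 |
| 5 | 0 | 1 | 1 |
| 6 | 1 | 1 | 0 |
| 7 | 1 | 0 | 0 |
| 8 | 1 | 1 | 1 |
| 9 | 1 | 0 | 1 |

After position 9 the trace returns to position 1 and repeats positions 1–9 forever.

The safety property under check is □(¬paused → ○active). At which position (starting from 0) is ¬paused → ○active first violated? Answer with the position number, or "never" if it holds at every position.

Check ¬paused → ○active at each position in order: 0 ✓, 1 ✓, 2 ✓.
At position 3 the labels are {active, low_ink} and the next position 4 has {paused}, so ¬paused → ○active is false there. This is the first violation.

3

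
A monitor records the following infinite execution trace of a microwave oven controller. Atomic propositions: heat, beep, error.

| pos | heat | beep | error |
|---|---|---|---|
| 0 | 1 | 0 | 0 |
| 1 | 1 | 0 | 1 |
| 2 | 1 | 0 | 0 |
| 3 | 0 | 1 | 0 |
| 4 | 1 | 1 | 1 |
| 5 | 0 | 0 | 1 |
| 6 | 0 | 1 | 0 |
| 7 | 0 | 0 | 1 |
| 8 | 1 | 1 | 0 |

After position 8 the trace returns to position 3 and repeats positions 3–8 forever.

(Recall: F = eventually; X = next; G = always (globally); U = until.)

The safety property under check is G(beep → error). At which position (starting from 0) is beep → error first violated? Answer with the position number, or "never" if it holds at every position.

3

Check beep → error at each position in order: 0 ✓, 1 ✓, 2 ✓.
At position 3 the labels are {beep}, so beep → error is false there. This is the first violation.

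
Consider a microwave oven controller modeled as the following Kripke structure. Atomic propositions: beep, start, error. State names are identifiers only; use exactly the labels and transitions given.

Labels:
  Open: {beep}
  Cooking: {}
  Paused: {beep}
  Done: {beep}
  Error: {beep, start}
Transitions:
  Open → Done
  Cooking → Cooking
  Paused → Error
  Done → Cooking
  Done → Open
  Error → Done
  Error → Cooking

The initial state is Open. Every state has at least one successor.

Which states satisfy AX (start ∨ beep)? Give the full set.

{Open, Paused}

States satisfying start ∨ beep: {Open, Paused, Done, Error}.
States satisfying AX (start ∨ beep): {Open, Paused}.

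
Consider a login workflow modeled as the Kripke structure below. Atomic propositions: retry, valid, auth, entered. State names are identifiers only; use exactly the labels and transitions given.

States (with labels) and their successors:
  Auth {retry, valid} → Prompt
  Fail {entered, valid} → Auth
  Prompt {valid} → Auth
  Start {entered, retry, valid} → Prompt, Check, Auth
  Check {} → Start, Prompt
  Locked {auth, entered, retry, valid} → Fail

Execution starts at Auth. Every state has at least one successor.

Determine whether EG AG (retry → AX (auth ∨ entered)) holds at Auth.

States satisfying AG (retry → AX (auth ∨ entered)): ∅.
States satisfying EG AG (retry → AX (auth ∨ entered)): ∅.
No suitable path/successor from Auth witnesses the formula.
Auth ∉ Sat(EG AG (retry → AX (auth ∨ entered))).

Violated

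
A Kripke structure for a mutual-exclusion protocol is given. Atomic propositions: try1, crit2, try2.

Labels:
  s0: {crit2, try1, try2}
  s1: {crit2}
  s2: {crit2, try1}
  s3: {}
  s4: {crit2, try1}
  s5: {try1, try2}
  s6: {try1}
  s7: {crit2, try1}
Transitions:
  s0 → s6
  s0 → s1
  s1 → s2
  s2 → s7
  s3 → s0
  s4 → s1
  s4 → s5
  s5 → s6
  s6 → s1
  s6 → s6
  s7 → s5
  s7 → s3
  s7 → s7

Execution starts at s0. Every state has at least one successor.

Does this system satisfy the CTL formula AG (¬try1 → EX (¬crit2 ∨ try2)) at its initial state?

Violated

States satisfying ¬try1 → EX (¬crit2 ∨ try2): {s0, s2, s3, s4, s5, s6, s7}.
States satisfying AG (¬try1 → EX (¬crit2 ∨ try2)): ∅.
s1 is reachable from s0 and violates ¬try1 → EX (¬crit2 ∨ try2), so AG fails at s0.
s0 ∉ Sat(AG (¬try1 → EX (¬crit2 ∨ try2))).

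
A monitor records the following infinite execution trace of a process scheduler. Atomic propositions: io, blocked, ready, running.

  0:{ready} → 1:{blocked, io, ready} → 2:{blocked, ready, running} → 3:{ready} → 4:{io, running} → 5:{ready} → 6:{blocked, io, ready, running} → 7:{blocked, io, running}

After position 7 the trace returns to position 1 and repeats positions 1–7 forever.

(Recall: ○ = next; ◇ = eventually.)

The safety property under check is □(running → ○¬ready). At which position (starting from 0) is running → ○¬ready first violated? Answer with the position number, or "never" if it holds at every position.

Check running → ○¬ready at each position in order: 0 ✓, 1 ✓.
At position 2 the labels are {blocked, ready, running} and the next position 3 has {ready}, so running → ○¬ready is false there. This is the first violation.

2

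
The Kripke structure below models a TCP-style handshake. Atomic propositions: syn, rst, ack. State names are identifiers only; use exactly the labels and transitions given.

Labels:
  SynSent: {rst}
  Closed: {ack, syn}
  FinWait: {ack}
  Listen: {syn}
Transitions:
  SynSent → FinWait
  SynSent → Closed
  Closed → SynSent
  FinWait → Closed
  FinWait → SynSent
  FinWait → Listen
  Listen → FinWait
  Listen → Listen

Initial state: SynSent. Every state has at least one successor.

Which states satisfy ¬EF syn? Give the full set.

States satisfying syn: {Closed, Listen}.
States satisfying EF syn: {SynSent, Closed, FinWait, Listen}.
States satisfying ¬EF syn: ∅.

none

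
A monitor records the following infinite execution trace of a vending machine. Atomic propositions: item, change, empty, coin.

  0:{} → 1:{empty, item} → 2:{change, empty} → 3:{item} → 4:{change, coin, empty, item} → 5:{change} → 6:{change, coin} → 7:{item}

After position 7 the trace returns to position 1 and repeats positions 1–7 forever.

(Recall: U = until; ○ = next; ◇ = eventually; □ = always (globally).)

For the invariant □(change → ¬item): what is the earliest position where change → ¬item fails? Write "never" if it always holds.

4

Check change → ¬item at each position in order: 0 ✓, 1 ✓, 2 ✓, 3 ✓.
At position 4 the labels are {change, coin, empty, item}, so change → ¬item is false there. This is the first violation.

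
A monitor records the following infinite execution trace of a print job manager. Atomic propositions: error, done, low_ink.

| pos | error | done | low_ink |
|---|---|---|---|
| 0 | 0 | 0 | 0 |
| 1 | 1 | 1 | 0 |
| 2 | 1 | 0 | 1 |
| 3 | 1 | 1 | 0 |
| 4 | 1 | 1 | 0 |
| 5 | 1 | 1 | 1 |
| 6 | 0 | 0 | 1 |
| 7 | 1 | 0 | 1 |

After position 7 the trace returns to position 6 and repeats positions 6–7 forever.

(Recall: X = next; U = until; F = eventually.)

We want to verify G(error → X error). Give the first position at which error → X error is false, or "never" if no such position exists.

5

Check error → X error at each position in order: 0 ✓, 1 ✓, 2 ✓, 3 ✓, 4 ✓.
At position 5 the labels are {done, error, low_ink} and the next position 6 has {low_ink}, so error → X error is false there. This is the first violation.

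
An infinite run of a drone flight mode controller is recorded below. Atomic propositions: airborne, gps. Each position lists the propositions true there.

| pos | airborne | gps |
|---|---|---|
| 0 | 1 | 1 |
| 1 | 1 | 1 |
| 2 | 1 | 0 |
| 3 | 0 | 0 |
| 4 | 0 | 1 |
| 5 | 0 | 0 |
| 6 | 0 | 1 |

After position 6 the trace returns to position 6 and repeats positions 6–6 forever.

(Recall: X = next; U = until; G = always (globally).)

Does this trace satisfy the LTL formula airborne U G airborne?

Walking from position 0: at position 3, G airborne has not yet held and airborne fails, so airborne U G airborne is false.

No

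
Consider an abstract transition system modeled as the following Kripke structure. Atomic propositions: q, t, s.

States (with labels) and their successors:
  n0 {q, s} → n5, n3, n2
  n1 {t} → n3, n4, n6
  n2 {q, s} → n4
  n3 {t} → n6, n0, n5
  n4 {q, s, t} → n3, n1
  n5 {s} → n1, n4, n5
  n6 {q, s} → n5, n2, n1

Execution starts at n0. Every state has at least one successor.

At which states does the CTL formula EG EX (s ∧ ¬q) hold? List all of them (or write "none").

{n0, n3, n5, n6}

States satisfying EX (s ∧ ¬q): {n0, n3, n5, n6}.
States satisfying EG EX (s ∧ ¬q): {n0, n3, n5, n6}.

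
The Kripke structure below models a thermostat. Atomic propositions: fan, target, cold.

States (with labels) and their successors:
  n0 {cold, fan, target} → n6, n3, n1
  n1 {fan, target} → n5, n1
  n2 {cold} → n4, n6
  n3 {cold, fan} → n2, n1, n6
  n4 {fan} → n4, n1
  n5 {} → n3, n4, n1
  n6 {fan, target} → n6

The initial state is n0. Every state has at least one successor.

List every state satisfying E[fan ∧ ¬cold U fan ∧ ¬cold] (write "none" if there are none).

States satisfying fan ∧ ¬cold: {n1, n4, n6}.
States satisfying E[fan ∧ ¬cold U fan ∧ ¬cold]: {n1, n4, n6}.

{n1, n4, n6}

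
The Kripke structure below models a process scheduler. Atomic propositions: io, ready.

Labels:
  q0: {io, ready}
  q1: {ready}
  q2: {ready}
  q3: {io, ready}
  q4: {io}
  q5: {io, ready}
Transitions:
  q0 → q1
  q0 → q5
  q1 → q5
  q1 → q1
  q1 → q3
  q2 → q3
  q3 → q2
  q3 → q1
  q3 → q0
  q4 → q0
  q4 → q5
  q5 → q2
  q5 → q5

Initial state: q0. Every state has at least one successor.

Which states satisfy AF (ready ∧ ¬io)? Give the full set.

States satisfying ready ∧ ¬io: {q1, q2}.
States satisfying AF (ready ∧ ¬io): {q1, q2}.

{q1, q2}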